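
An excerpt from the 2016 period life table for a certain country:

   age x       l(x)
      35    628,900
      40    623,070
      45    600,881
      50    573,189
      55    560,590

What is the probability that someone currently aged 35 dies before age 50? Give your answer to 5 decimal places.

0.08858

P(die before 50 | alive at 35) = 1 − l(50)/l(35) = 1 − 573,189/628,900 = (55,711)/628,900 = 0.088585.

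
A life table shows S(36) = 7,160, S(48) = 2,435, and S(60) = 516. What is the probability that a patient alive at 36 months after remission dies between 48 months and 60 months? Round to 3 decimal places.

This is the probability of reaching 48 but not 60, conditional on being alive at 36: (S(48) − S(60)) / S(36).
= (2,435 − 516) / 7,160 = 1,919 / 7,160 = 0.268017.

0.268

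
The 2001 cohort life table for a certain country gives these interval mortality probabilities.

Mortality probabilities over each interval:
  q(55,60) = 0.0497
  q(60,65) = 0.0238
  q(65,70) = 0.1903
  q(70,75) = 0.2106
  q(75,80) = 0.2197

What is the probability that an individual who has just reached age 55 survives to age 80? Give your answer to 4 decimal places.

Survival from 55 to 80 is the product of surviving each interval: (1 − 0.0497) × (1 − 0.0238) × (1 − 0.1903) × (1 − 0.2106) × (1 − 0.2197).
= 0.9503 × 0.9762 × 0.8097 × 0.7894 × 0.7803 = 0.462682.

0.4627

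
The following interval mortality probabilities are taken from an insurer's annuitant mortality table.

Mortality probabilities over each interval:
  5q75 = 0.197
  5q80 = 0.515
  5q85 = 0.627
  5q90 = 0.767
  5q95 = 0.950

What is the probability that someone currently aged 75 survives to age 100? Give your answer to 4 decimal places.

0.0017

The overall survival probability is (1 − 0.197) × (1 − 0.515) × (1 − 0.627) × (1 − 0.767) × (1 − 0.950).
= 0.803 × 0.485 × 0.373 × 0.233 × 0.050 = 0.001692.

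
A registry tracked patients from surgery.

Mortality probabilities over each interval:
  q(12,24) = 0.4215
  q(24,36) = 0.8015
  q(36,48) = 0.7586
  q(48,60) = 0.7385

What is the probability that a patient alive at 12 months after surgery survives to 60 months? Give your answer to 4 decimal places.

0.0072

P(survive 12→60) = (1 − 0.4215) × (1 − 0.8015) × (1 − 0.7586) × (1 − 0.7385).
= 0.5785 × 0.1985 × 0.2414 × 0.2615 = 0.007249.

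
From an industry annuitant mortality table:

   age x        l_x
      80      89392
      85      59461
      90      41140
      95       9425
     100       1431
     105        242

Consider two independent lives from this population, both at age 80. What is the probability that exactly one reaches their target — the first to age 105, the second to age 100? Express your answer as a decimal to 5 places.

0.01863

p₁ = l_105/l_80 = 242/89392 = 0.002707; p₂ = l_100/l_80 = 1431/89392 = 0.016008.
P(exactly one) = p₁(1−p₂) + (1−p₁)p₂ = 0.002664 + 0.015965 = 0.018628.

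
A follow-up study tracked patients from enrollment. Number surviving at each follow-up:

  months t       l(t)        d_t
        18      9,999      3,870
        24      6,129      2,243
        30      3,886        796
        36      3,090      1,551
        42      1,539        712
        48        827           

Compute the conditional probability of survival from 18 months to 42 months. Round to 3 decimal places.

The conditional survival probability is l(42)/l(18) = 1,539/9,999 = 0.153915.

0.154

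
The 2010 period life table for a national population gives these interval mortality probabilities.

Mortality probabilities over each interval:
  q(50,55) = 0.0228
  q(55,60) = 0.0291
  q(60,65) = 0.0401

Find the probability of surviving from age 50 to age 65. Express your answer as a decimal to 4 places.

P(survive 50→65) = (1 − 0.0228) × (1 − 0.0291) × (1 − 0.0401).
= 0.9772 × 0.9709 × 0.9599 = 0.910718.

0.9107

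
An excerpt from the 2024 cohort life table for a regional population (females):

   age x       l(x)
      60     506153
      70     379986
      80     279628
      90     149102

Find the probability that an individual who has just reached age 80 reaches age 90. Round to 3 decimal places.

The conditional survival probability is l(90)/l(80) = 149102/279628 = 0.533216.

0.533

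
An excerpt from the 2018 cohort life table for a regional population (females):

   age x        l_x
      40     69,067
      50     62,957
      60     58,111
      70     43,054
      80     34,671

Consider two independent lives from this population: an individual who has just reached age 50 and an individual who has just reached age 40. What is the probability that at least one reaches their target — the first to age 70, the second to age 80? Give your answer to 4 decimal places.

p₁ = l_70/l_50 = 43,054/62,957 = 0.683864; p₂ = l_80/l_40 = 34,671/69,067 = 0.501991.
P(at least one) = 1 − (1−p₁)(1−p₂) = 1 − 0.316136 × 0.498009 = 0.842561.

0.8426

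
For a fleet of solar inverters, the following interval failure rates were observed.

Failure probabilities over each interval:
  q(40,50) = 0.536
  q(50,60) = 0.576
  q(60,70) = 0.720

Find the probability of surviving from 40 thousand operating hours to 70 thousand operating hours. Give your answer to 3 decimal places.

The overall survival probability is (1 − 0.536) × (1 − 0.576) × (1 − 0.720).
= 0.464 × 0.424 × 0.280 = 0.055086.

0.055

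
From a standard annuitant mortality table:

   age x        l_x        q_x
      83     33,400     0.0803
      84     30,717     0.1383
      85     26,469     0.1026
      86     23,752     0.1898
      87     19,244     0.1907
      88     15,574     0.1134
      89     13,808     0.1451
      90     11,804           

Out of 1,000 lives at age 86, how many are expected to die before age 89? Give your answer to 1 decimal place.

418.7

The relevant probability is 1 − 13,808/23,752 = 0.418659.
Expected number = 1,000 × 0.418659 = 418.7.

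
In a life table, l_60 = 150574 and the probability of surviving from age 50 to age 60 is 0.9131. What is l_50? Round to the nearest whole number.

164904

l_50 = l_60 / p = 150574 / 0.9131 = 164904.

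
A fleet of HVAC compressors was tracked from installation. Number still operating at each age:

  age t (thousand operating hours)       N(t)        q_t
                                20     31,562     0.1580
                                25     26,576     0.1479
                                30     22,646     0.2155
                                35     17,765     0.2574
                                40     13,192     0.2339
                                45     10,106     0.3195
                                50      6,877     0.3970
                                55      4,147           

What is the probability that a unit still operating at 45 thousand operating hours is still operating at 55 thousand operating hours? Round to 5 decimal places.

0.41035

The conditional survival probability is N(55)/N(45) = 4,147/10,106 = 0.410350.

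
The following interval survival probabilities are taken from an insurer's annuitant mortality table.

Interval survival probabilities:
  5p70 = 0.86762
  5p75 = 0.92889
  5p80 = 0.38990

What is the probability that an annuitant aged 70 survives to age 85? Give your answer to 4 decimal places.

0.3142

Chaining the interval survival probabilities: 0.86762 × 0.92889 × 0.38990.
= 0.314230.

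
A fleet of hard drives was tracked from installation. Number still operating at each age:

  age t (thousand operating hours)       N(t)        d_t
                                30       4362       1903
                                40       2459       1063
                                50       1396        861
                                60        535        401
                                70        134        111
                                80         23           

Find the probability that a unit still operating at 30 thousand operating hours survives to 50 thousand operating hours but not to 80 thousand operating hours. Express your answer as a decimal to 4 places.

0.3148

This is the probability of reaching 50 but not 80, conditional on being operational at 30: (N(50) − N(80)) / N(30).
= (1396 − 23) / 4362 = 1373 / 4362 = 0.314764.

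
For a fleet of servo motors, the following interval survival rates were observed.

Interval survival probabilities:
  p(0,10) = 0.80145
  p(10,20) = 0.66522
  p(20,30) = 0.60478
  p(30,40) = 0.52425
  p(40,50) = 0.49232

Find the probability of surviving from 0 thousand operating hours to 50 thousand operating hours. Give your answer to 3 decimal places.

0.083

The overall survival probability is 0.80145 × 0.66522 × 0.60478 × 0.52425 × 0.49232.
= 0.083219.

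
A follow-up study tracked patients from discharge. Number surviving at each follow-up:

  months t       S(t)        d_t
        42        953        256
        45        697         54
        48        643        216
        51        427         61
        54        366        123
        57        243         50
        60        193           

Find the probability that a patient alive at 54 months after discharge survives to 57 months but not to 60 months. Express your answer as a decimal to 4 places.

0.1366

This is the probability of reaching 57 but not 60, conditional on being alive at 54: (S(57) − S(60)) / S(54).
= (243 − 193) / 366 = 50 / 366 = 0.136612.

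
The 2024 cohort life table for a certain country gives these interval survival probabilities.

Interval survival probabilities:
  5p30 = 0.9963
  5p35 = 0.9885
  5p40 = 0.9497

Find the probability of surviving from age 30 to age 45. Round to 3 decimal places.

The overall survival probability is 0.9963 × 0.9885 × 0.9497.
= 0.935305.

0.935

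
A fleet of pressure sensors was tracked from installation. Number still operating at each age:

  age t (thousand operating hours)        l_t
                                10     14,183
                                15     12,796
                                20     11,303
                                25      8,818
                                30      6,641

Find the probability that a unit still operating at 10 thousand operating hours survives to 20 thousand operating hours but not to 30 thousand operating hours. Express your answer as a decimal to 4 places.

This is the probability of reaching 20 but not 30, conditional on being operational at 10: (l_20 − l_30) / l_10.
= (11,303 − 6,641) / 14,183 = 4,662 / 14,183 = 0.328703.

0.3287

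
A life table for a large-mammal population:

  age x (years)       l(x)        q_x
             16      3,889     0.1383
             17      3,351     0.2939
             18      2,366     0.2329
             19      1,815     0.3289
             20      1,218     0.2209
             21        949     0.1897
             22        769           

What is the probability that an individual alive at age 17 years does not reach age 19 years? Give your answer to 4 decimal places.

P(die before 19 | alive at 17) = 1 − l(19)/l(17) = 1 − 1,815/3,351 = (1,536)/3,351 = 0.458371.

0.4584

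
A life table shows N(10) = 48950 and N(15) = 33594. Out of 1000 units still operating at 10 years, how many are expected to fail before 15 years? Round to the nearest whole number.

The relevant probability is 1 − 33594/48950 = 0.313708.
Expected number = 1000 × 0.313708 = 314.

314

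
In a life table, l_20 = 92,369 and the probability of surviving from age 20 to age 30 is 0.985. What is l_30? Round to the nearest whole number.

l_30 = l_20 × p = 92,369 × 0.985 = 90983.

90983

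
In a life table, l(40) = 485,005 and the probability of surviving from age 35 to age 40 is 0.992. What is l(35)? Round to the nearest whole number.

l(35) = l(40) / p = 485,005 / 0.992 = 488916.

488916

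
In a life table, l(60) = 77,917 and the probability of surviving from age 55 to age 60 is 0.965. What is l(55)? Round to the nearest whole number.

l(55) = l(60) / p = 77,917 / 0.965 = 80743.

80743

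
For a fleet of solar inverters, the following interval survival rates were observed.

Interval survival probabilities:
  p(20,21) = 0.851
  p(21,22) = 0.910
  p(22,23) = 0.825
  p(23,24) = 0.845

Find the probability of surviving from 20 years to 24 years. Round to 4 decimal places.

Survival from 20 to 24 is the product of surviving each interval: 0.851 × 0.910 × 0.825 × 0.845.
= 0.539861.

0.5399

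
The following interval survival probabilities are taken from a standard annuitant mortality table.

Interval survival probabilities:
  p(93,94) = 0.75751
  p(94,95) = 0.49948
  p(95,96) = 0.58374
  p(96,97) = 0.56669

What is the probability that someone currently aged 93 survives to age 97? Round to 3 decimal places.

Survival from 93 to 97 is the product of surviving each interval: 0.75751 × 0.49948 × 0.58374 × 0.56669.
= 0.125162.

0.125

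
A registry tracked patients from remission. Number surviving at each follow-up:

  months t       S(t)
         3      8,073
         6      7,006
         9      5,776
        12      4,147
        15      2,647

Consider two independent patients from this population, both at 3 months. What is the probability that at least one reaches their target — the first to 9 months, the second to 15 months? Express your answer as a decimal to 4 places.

p₁ = S(9)/S(3) = 5,776/8,073 = 0.715471; p₂ = S(15)/S(3) = 2,647/8,073 = 0.327883.
P(at least one) = 1 − (1−p₁)(1−p₂) = 1 − 0.284529 × 0.672117 = 0.808763.

0.8088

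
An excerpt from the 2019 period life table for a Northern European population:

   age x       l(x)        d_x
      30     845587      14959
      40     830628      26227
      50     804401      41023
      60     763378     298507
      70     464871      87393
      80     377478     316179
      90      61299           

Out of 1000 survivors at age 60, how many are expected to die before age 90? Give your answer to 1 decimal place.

The relevant probability is 1 − 61299/763378 = 0.919700.
Expected number = 1000 × 0.919700 = 919.7.

919.7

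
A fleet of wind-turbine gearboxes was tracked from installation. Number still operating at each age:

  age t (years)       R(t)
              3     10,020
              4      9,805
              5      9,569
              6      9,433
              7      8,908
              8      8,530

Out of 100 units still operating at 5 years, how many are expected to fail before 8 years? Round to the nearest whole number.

The relevant probability is 1 − 8,530/9,569 = 0.108580.
Expected number = 100 × 0.108580 = 11.

11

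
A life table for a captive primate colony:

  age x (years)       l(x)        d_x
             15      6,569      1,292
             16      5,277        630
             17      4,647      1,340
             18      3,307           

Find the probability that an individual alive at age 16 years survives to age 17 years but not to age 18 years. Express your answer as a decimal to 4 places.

0.2539

This is the probability of reaching 17 but not 18, conditional on being alive at 16: (l(17) − l(18)) / l(16).
= (4,647 − 3,307) / 5,277 = 1,340 / 5,277 = 0.253932.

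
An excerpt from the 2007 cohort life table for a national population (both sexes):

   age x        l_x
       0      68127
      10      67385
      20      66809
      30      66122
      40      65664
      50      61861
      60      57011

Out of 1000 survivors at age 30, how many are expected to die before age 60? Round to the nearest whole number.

The relevant probability is 1 − 57011/66122 = 0.137791.
Expected number = 1000 × 0.137791 = 138.

138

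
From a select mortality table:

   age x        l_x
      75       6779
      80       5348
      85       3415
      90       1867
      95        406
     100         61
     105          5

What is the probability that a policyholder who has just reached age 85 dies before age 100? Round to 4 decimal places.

0.9821

P(die before 100 | alive at 85) = 1 − l_100/l_85 = 1 − 61/3415 = (3354)/3415 = 0.982138.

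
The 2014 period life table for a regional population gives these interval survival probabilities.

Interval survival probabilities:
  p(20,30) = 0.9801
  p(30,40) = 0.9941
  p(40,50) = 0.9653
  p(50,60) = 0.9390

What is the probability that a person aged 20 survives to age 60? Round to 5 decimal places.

The overall survival probability is 0.9801 × 0.9941 × 0.9653 × 0.9390.
= 0.883138.

0.88314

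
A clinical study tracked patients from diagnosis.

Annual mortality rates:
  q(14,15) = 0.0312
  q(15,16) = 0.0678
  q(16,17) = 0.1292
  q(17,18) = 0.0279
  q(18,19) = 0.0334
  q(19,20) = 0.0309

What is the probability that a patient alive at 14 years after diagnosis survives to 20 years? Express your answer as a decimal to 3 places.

0.716

Survival from 14 to 20 is the product of surviving each interval: (1 − 0.0312) × (1 − 0.0678) × (1 − 0.1292) × (1 − 0.0279) × (1 − 0.0334) × (1 − 0.0309).
= 0.9688 × 0.9322 × 0.8708 × 0.9721 × 0.9666 × 0.9691 = 0.716124.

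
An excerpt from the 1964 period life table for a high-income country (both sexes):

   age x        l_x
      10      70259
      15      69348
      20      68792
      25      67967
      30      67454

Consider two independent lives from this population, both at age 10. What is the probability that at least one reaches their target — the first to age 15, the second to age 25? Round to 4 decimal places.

p₁ = l_15/l_10 = 69348/70259 = 0.987034; p₂ = l_25/l_10 = 67967/70259 = 0.967378.
P(at least one) = 1 − (1−p₁)(1−p₂) = 1 − 0.012966 × 0.032622 = 0.999577.

0.9996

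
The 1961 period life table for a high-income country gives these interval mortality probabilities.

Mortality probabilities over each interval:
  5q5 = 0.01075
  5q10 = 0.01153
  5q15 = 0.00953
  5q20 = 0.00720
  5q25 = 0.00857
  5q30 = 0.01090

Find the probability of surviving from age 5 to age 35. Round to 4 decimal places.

30p5 = (1 − 0.01075) × (1 − 0.01153) × (1 − 0.00953) × (1 − 0.00720) × (1 − 0.00857) × (1 − 0.01090).
= 0.98925 × 0.98847 × 0.99047 × 0.99280 × 0.99143 × 0.98910 = 0.942920.

0.9429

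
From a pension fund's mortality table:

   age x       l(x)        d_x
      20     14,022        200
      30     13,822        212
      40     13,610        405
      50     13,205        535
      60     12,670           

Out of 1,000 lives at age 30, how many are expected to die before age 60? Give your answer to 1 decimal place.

83.3

The relevant probability is 1 − 12,670/13,822 = 0.083345.
Expected number = 1,000 × 0.083345 = 83.3.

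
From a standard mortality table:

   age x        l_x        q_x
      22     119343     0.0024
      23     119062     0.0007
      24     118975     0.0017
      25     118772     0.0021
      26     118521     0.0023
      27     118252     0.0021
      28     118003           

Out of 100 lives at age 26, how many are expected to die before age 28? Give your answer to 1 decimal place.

0.4

The relevant probability is 1 − 118003/118521 = 0.004371.
Expected number = 100 × 0.004371 = 0.4.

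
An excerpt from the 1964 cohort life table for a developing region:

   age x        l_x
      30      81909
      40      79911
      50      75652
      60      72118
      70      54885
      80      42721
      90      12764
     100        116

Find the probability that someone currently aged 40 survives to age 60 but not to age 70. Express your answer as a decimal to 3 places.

0.216

We want 20|10q40 = (l_60 − l_70)/l_40.
This is the probability of reaching 60 but not 70, conditional on being alive at 40: (l_60 − l_70) / l_40.
= (72118 − 54885) / 79911 = 17233 / 79911 = 0.215652.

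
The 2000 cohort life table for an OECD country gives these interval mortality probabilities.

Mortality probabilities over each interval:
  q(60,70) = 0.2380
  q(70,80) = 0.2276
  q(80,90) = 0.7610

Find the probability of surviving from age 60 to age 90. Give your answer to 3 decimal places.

Chaining the interval survival probabilities: (1 − 0.2380) × (1 − 0.2276) × (1 − 0.7610).
= 0.7620 × 0.7724 × 0.2390 = 0.140668.

0.141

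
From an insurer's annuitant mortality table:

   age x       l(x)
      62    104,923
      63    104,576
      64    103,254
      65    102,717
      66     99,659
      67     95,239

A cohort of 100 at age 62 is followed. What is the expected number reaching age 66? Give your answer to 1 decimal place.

95.0

The relevant probability is 99,659/104,923 = 0.949830.
Expected number = 100 × 0.949830 = 95.0.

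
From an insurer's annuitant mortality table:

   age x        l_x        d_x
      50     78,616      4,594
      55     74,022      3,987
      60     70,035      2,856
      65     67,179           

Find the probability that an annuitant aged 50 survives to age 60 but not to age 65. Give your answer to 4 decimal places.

This is the probability of reaching 60 but not 65, conditional on being alive at 50: (l_60 − l_65) / l_50.
= (70,035 − 67,179) / 78,616 = 2,856 / 78,616 = 0.036328.

0.0363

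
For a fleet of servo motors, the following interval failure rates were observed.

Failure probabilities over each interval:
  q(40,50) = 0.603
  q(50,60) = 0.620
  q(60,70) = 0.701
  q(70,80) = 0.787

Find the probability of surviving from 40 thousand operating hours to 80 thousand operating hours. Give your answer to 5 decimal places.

0.00961

The overall survival probability is (1 − 0.603) × (1 − 0.620) × (1 − 0.701) × (1 − 0.787).
= 0.397 × 0.380 × 0.299 × 0.213 = 0.009608.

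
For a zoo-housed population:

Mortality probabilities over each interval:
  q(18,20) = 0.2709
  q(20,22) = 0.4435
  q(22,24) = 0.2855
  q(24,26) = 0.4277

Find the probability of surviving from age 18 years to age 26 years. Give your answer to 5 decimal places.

Survival from 18 to 26 is the product of surviving each interval: (1 − 0.2709) × (1 − 0.4435) × (1 − 0.2855) × (1 − 0.4277).
= 0.7291 × 0.5565 × 0.7145 × 0.5723 = 0.165912.

0.16591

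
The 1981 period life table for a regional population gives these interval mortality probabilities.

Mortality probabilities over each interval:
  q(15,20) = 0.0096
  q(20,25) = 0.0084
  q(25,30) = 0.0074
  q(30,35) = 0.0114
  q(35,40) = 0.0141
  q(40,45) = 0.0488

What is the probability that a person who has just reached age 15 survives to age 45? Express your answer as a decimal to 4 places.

P(survive 15→45) = (1 − 0.0096) × (1 − 0.0084) × (1 − 0.0074) × (1 − 0.0114) × (1 − 0.0141) × (1 − 0.0488).
= 0.9904 × 0.9916 × 0.9926 × 0.9886 × 0.9859 × 0.9512 = 0.903747.

0.9037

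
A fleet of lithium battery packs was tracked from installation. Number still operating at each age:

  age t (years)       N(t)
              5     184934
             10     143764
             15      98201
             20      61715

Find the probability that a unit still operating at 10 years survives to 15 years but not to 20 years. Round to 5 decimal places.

This is the probability of reaching 15 but not 20, conditional on being operational at 10: (N(15) − N(20)) / N(10).
= (98201 − 61715) / 143764 = 36486 / 143764 = 0.253791.

0.25379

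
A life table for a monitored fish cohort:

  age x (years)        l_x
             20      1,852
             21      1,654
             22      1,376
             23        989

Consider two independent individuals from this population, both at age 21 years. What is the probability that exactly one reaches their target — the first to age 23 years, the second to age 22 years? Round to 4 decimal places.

0.4350

p₁ = l_23/l_21 = 989/1,654 = 0.597944; p₂ = l_22/l_21 = 1,376/1,654 = 0.831923.
P(exactly one) = p₁(1−p₂) + (1−p₁)p₂ = 0.100501 + 0.334480 = 0.434980.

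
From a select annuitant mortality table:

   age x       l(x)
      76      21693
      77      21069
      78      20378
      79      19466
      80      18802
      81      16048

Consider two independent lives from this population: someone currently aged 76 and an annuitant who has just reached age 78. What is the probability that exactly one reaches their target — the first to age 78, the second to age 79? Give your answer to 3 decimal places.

p₁ = l(78)/l(76) = 20378/21693 = 0.939381; p₂ = l(79)/l(78) = 19466/20378 = 0.955246.
P(exactly one) = p₁(1−p₂) + (1−p₁)p₂ = 0.042041 + 0.057906 = 0.099947.

0.100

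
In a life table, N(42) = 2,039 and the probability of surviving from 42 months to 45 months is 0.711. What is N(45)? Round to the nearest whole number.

1450

N(45) = N(42) × p = 2,039 × 0.711 = 1450.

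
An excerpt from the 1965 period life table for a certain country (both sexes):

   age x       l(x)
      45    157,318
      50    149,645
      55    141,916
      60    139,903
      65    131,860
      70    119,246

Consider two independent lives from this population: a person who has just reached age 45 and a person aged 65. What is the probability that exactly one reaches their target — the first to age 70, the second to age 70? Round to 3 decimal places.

0.291

p₁ = l(70)/l(45) = 119,246/157,318 = 0.757993; p₂ = l(70)/l(65) = 119,246/131,860 = 0.904338.
P(exactly one) = p₁(1−p₂) + (1−p₁)p₂ = 0.072511 + 0.218856 = 0.291367.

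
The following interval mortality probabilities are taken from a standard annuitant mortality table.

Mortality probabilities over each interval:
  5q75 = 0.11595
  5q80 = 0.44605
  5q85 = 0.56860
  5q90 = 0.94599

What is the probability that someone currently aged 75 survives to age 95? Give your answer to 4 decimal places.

0.0114

20p75 = (1 − 0.11595) × (1 − 0.44605) × (1 − 0.56860) × (1 − 0.94599).
= 0.88405 × 0.55395 × 0.43140 × 0.05401 = 0.011410.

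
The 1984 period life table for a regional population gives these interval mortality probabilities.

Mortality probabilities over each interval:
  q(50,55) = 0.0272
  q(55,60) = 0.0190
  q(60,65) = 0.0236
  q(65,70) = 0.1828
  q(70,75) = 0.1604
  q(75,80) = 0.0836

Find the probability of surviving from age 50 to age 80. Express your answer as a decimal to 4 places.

Chaining the interval survival probabilities: (1 − 0.0272) × (1 − 0.0190) × (1 − 0.0236) × (1 − 0.1828) × (1 − 0.1604) × (1 − 0.0836).
= 0.9728 × 0.9810 × 0.9764 × 0.8172 × 0.8396 × 0.9164 = 0.585877.

0.5859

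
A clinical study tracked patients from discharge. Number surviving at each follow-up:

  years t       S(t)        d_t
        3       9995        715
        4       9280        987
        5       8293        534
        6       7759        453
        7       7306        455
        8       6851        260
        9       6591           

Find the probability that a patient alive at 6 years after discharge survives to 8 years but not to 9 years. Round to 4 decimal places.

This is the probability of reaching 8 but not 9, conditional on being alive at 6: (S(8) − S(9)) / S(6).
= (6851 − 6591) / 7759 = 260 / 7759 = 0.033509.

0.0335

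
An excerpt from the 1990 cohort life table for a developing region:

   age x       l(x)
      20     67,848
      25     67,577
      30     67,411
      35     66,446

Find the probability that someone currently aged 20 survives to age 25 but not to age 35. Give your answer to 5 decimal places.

This is the probability of reaching 25 but not 35, conditional on being alive at 20: (l(25) − l(35)) / l(20).
= (67,577 − 66,446) / 67,848 = 1,131 / 67,848 = 0.016670.

0.01667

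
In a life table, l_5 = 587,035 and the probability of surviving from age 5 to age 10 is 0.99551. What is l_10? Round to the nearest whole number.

584399

l_10 = l_5 × p = 587,035 × 0.99551 = 584399.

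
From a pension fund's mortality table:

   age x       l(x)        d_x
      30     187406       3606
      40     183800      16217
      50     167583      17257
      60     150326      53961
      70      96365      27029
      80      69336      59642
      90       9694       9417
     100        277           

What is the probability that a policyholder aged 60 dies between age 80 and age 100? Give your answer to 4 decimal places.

0.4594

This is the probability of reaching 80 but not 100, conditional on being alive at 60: (l(80) − l(100)) / l(60).
= (69336 − 277) / 150326 = 69059 / 150326 = 0.459395.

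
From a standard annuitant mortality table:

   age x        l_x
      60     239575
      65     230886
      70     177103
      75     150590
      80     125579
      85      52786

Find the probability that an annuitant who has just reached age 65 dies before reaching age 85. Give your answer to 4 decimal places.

0.7714

P(die before 85 | alive at 65) = 1 − l_85/l_65 = 1 − 52786/230886 = (178100)/230886 = 0.771376.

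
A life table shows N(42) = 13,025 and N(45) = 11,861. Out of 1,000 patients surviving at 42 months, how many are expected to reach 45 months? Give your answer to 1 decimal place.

910.6

The relevant probability is 11,861/13,025 = 0.910633.
Expected number = 1,000 × 0.910633 = 910.6.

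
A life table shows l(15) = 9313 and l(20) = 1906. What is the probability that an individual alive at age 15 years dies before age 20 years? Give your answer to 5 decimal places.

0.79534

P(die before 20 | alive at 15) = 1 − l(20)/l(15) = 1 − 1906/9313 = (7407)/9313 = 0.795340.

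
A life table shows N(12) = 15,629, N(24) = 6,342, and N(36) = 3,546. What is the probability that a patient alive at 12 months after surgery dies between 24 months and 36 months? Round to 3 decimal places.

This is the probability of reaching 24 but not 36, conditional on being alive at 12: (N(24) − N(36)) / N(12).
= (6,342 − 3,546) / 15,629 = 2,796 / 15,629 = 0.178898.

0.179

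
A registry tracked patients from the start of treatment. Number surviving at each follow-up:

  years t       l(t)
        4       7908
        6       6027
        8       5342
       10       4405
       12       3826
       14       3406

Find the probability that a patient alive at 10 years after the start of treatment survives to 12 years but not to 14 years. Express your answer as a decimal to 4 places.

0.0953

This is the probability of reaching 12 but not 14, conditional on being alive at 10: (l(12) − l(14)) / l(10).
= (3826 − 3406) / 4405 = 420 / 4405 = 0.095346.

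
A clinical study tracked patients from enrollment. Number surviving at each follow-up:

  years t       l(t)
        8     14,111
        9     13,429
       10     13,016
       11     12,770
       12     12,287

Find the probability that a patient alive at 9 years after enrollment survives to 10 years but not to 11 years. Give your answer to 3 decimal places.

This is the probability of reaching 10 but not 11, conditional on being alive at 9: (l(10) − l(11)) / l(9).
= (13,016 − 12,770) / 13,429 = 246 / 13,429 = 0.018319.

0.018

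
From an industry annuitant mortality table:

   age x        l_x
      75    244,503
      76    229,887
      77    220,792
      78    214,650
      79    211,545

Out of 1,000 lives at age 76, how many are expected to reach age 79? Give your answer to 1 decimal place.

920.2

The relevant probability is 211,545/229,887 = 0.920213.
Expected number = 1,000 × 0.920213 = 920.2.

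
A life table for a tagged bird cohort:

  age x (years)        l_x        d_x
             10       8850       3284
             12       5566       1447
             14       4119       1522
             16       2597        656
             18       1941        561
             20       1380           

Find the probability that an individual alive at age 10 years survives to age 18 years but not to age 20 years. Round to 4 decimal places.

0.0634

This is the probability of reaching 18 but not 20, conditional on being alive at 10: (l_18 − l_20) / l_10.
= (1941 − 1380) / 8850 = 561 / 8850 = 0.063390.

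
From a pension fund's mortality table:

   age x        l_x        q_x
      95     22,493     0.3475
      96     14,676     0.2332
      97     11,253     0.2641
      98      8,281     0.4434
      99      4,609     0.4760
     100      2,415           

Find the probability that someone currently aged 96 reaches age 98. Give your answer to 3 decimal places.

0.564

The conditional survival probability is l_98/l_96 = 8,281/14,676 = 0.564255.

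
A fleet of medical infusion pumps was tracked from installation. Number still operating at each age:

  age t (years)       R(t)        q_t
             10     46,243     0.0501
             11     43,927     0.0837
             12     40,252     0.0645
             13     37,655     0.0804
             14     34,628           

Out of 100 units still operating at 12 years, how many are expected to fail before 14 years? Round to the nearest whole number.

The relevant probability is 1 − 34,628/40,252 = 0.139720.
Expected number = 100 × 0.139720 = 14.

14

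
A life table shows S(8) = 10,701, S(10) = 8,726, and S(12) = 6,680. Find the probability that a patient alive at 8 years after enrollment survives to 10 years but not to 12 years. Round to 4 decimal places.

This is the probability of reaching 10 but not 12, conditional on being alive at 8: (S(10) − S(12)) / S(8).
= (8,726 − 6,680) / 10,701 = 2,046 / 10,701 = 0.191197.

0.1912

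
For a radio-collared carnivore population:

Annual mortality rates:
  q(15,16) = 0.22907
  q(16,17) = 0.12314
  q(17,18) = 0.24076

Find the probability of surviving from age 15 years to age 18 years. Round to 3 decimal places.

Chaining the interval survival probabilities: (1 − 0.22907) × (1 − 0.12314) × (1 − 0.24076).
= 0.77093 × 0.87686 × 0.75924 = 0.513244.

0.513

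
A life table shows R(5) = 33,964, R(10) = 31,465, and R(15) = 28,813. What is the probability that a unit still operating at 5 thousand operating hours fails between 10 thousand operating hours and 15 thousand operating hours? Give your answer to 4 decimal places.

0.0781

This is the probability of reaching 10 but not 15, conditional on being operational at 5: (R(10) − R(15)) / R(5).
= (31,465 − 28,813) / 33,964 = 2,652 / 33,964 = 0.078083.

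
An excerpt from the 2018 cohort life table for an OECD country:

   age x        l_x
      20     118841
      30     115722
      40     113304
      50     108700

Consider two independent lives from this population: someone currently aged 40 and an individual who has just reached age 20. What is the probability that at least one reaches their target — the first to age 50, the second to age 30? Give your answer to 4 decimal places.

p₁ = l_50/l_40 = 108700/113304 = 0.959366; p₂ = l_30/l_20 = 115722/118841 = 0.973755.
P(at least one) = 1 − (1−p₁)(1−p₂) = 1 − 0.040634 × 0.026245 = 0.998934.

0.9989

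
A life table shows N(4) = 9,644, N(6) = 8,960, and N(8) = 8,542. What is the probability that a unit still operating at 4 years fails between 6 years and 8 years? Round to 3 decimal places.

0.043

This is the probability of reaching 6 but not 8, conditional on being operational at 4: (N(6) − N(8)) / N(4).
= (8,960 − 8,542) / 9,644 = 418 / 9,644 = 0.043343.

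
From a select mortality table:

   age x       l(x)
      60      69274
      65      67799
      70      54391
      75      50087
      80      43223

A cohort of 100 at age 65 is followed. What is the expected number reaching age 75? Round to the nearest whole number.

74

The relevant probability is 50087/67799 = 0.738757.
Expected number = 100 × 0.738757 = 74.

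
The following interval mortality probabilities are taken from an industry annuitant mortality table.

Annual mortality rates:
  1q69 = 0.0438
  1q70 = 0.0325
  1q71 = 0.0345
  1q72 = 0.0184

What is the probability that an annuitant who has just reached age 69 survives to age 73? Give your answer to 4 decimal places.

The overall survival probability is (1 − 0.0438) × (1 − 0.0325) × (1 − 0.0345) × (1 − 0.0184).
= 0.9562 × 0.9675 × 0.9655 × 0.9816 = 0.876772.

0.8768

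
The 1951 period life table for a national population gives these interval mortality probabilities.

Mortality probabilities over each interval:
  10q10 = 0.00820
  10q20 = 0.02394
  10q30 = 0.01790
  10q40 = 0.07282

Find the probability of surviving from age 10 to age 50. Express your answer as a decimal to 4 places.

0.8815

Survival from 10 to 50 is the product of surviving each interval: (1 − 0.00820) × (1 − 0.02394) × (1 − 0.01790) × (1 − 0.07282).
= 0.99180 × 0.97606 × 0.98210 × 0.92718 = 0.881496.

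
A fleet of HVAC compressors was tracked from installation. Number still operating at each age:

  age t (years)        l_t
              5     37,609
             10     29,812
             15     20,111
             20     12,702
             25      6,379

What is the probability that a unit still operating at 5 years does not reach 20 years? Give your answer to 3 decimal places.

0.662

P(fail before 20 | operational at 5) = 1 − l_20/l_5 = 1 − 12,702/37,609 = (24,907)/37,609 = 0.662262.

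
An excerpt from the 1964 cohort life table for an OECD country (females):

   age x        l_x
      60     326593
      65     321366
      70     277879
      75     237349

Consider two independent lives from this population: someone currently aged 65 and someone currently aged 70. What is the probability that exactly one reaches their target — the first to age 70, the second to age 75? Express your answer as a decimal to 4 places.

0.2417

p₁ = l_70/l_65 = 277879/321366 = 0.864681; p₂ = l_75/l_70 = 237349/277879 = 0.854145.
P(exactly one) = p₁(1−p₂) + (1−p₁)p₂ = 0.126118 + 0.115582 = 0.241700.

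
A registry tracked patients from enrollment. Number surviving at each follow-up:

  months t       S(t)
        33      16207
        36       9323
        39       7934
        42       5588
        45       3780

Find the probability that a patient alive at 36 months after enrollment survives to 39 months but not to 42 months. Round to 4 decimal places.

This is the probability of reaching 39 but not 42, conditional on being alive at 36: (S(39) − S(42)) / S(36).
= (7934 − 5588) / 9323 = 2346 / 9323 = 0.251636.

0.2516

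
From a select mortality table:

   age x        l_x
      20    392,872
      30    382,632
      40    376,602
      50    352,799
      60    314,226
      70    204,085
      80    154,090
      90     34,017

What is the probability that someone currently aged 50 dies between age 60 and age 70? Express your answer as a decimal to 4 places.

This is the probability of reaching 60 but not 70, conditional on being alive at 50: (l_60 − l_70) / l_50.
= (314,226 − 204,085) / 352,799 = 110,141 / 352,799 = 0.312192.

0.3122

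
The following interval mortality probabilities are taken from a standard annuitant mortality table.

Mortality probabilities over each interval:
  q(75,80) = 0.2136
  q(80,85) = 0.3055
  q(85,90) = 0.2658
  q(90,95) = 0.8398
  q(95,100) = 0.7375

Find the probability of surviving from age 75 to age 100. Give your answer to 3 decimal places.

Chaining the interval survival probabilities: (1 − 0.2136) × (1 − 0.3055) × (1 − 0.2658) × (1 − 0.8398) × (1 − 0.7375).
= 0.7864 × 0.6945 × 0.7342 × 0.1602 × 0.2625 = 0.016862.

0.017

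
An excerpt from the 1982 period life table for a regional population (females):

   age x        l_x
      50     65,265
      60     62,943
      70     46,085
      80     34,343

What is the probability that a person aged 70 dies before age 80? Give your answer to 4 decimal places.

0.2548

P(die before 80 | alive at 70) = 1 − l_80/l_70 = 1 − 34,343/46,085 = (11,742)/46,085 = 0.254790.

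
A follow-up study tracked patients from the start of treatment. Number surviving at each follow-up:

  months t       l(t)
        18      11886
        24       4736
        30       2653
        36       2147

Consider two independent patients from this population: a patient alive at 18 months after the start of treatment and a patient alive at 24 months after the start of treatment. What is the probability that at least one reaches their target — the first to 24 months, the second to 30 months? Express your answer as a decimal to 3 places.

0.735

p₁ = l(24)/l(18) = 4736/11886 = 0.398452; p₂ = l(30)/l(24) = 2653/4736 = 0.560177.
P(at least one) = 1 − (1−p₁)(1−p₂) = 1 − 0.601548 × 0.439823 = 0.735425.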